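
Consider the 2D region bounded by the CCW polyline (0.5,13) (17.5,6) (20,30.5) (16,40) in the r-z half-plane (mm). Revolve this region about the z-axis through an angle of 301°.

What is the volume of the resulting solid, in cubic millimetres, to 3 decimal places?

Volume = 22597.348 mm³

Profile (r,z), 4 vertices: (0.5,13) (17.5,6) (20,30.5) (16,40)
edge 0: (0.5,13)→(17.5,6)  cross = 0.5·6 − 17.5·13 = -224.5000; (r_i+r_j)·cross = 18·-224.5000 = -4041.0000
edge 1: (17.5,6)→(20,30.5)  cross = 17.5·30.5 − 20·6 = 413.7500; (r_i+r_j)·cross = 37.5·413.7500 = 15515.6250
edge 2: (20,30.5)→(16,40)  cross = 20·40 − 16·30.5 = 312.0000; (r_i+r_j)·cross = 36·312.0000 = 11232.0000
edge 3: (16,40)→(0.5,13)  cross = 16·13 − 0.5·40 = 188.0000; (r_i+r_j)·cross = 16.5·188.0000 = 3102.0000
Σcross = 689.2500 → A = |Σcross|/2 = 344.6250 mm²
Σ(r_i+r_j)·cross = 25808.6250 → first moment M = |Σ|/6 = 4301.4375
R_c = M/A = 4301.4375/344.6250 = 12.4815 mm
θ = 301° = 5.253441 rad
V = θ·R_c·A = 5.253441·12.4815·344.6250 = 22597.348 mm³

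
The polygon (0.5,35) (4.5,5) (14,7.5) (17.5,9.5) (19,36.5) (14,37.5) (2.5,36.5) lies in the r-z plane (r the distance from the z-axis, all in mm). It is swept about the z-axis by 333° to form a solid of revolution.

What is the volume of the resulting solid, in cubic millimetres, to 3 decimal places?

Volume = 28166.145 mm³

Profile (r,z), 7 vertices: (0.5,35) (4.5,5) (14,7.5) (17.5,9.5) (19,36.5) (14,37.5) (2.5,36.5)
edge 0: (0.5,35)→(4.5,5)  cross = 0.5·5 − 4.5·35 = -155.0000; (r_i+r_j)·cross = 5·-155.0000 = -775.0000
edge 1: (4.5,5)→(14,7.5)  cross = 4.5·7.5 − 14·5 = -36.2500; (r_i+r_j)·cross = 18.5·-36.2500 = -670.6250
edge 2: (14,7.5)→(17.5,9.5)  cross = 14·9.5 − 17.5·7.5 = 1.7500; (r_i+r_j)·cross = 31.5·1.7500 = 55.1250
edge 3: (17.5,9.5)→(19,36.5)  cross = 17.5·36.5 − 19·9.5 = 458.2500; (r_i+r_j)·cross = 36.5·458.2500 = 16726.1250
edge 4: (19,36.5)→(14,37.5)  cross = 19·37.5 − 14·36.5 = 201.5000; (r_i+r_j)·cross = 33·201.5000 = 6649.5000
edge 5: (14,37.5)→(2.5,36.5)  cross = 14·36.5 − 2.5·37.5 = 417.2500; (r_i+r_j)·cross = 16.5·417.2500 = 6884.6250
edge 6: (2.5,36.5)→(0.5,35)  cross = 2.5·35 − 0.5·36.5 = 69.2500; (r_i+r_j)·cross = 3·69.2500 = 207.7500
Σcross = 956.7500 → A = |Σcross|/2 = 478.3750 mm²
Σ(r_i+r_j)·cross = 29077.5000 → first moment M = |Σ|/6 = 4846.2500
R_c = M/A = 4846.2500/478.3750 = 10.1307 mm
θ = 333° = 5.811946 rad
V = θ·R_c·A = 5.811946·10.1307·478.3750 = 28166.145 mm³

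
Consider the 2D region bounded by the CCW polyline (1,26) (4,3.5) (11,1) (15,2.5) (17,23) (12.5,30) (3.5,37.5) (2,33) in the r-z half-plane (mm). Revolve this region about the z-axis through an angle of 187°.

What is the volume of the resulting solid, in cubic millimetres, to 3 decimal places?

Profile (r,z), 8 vertices: (1,26) (4,3.5) (11,1) (15,2.5) (17,23) (12.5,30) (3.5,37.5) (2,33)
edge 0: (1,26)→(4,3.5)  cross = 1·3.5 − 4·26 = -100.5000; (r_i+r_j)·cross = 5·-100.5000 = -502.5000
edge 1: (4,3.5)→(11,1)  cross = 4·1 − 11·3.5 = -34.5000; (r_i+r_j)·cross = 15·-34.5000 = -517.5000
edge 2: (11,1)→(15,2.5)  cross = 11·2.5 − 15·1 = 12.5000; (r_i+r_j)·cross = 26·12.5000 = 325.0000
edge 3: (15,2.5)→(17,23)  cross = 15·23 − 17·2.5 = 302.5000; (r_i+r_j)·cross = 32·302.5000 = 9680.0000
edge 4: (17,23)→(12.5,30)  cross = 17·30 − 12.5·23 = 222.5000; (r_i+r_j)·cross = 29.5·222.5000 = 6563.7500
edge 5: (12.5,30)→(3.5,37.5)  cross = 12.5·37.5 − 3.5·30 = 363.7500; (r_i+r_j)·cross = 16·363.7500 = 5820.0000
edge 6: (3.5,37.5)→(2,33)  cross = 3.5·33 − 2·37.5 = 40.5000; (r_i+r_j)·cross = 5.5·40.5000 = 222.7500
edge 7: (2,33)→(1,26)  cross = 2·26 − 1·33 = 19.0000; (r_i+r_j)·cross = 3·19.0000 = 57.0000
Σcross = 825.7500 → A = |Σcross|/2 = 412.8750 mm²
Σ(r_i+r_j)·cross = 21648.5000 → first moment M = |Σ|/6 = 3608.0833
R_c = M/A = 3608.0833/412.8750 = 8.7389 mm
θ = 187° = 3.263766 rad
V = θ·R_c·A = 3.263766·8.7389·412.8750 = 11775.939 mm³

Volume = 11775.939 mm³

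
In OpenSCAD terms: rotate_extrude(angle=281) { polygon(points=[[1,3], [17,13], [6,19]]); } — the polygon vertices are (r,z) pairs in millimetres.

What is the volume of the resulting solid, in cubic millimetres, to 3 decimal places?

Profile (r,z), 3 vertices: (1,3) (17,13) (6,19)
edge 0: (1,3)→(17,13)  cross = 1·13 − 17·3 = -38.0000; (r_i+r_j)·cross = 18·-38.0000 = -684.0000
edge 1: (17,13)→(6,19)  cross = 17·19 − 6·13 = 245.0000; (r_i+r_j)·cross = 23·245.0000 = 5635.0000
edge 2: (6,19)→(1,3)  cross = 6·3 − 1·19 = -1.0000; (r_i+r_j)·cross = 7·-1.0000 = -7.0000
Σcross = 206.0000 → A = |Σcross|/2 = 103.0000 mm²
Σ(r_i+r_j)·cross = 4944.0000 → first moment M = |Σ|/6 = 824.0000
R_c = M/A = 824.0000/103.0000 = 8.0000 mm
θ = 281° = 4.904375 rad
V = θ·R_c·A = 4.904375·8.0000·103.0000 = 4041.205 mm³

Volume = 4041.205 mm³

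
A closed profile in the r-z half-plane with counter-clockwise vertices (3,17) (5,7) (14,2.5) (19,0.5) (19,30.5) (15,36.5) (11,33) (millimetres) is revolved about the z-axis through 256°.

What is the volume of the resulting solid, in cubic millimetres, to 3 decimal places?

Volume = 22246.386 mm³

Profile (r,z), 7 vertices: (3,17) (5,7) (14,2.5) (19,0.5) (19,30.5) (15,36.5) (11,33)
edge 0: (3,17)→(5,7)  cross = 3·7 − 5·17 = -64.0000; (r_i+r_j)·cross = 8·-64.0000 = -512.0000
edge 1: (5,7)→(14,2.5)  cross = 5·2.5 − 14·7 = -85.5000; (r_i+r_j)·cross = 19·-85.5000 = -1624.5000
edge 2: (14,2.5)→(19,0.5)  cross = 14·0.5 − 19·2.5 = -40.5000; (r_i+r_j)·cross = 33·-40.5000 = -1336.5000
edge 3: (19,0.5)→(19,30.5)  cross = 19·30.5 − 19·0.5 = 570.0000; (r_i+r_j)·cross = 38·570.0000 = 21660.0000
edge 4: (19,30.5)→(15,36.5)  cross = 19·36.5 − 15·30.5 = 236.0000; (r_i+r_j)·cross = 34·236.0000 = 8024.0000
edge 5: (15,36.5)→(11,33)  cross = 15·33 − 11·36.5 = 93.5000; (r_i+r_j)·cross = 26·93.5000 = 2431.0000
edge 6: (11,33)→(3,17)  cross = 11·17 − 3·33 = 88.0000; (r_i+r_j)·cross = 14·88.0000 = 1232.0000
Σcross = 797.5000 → A = |Σcross|/2 = 398.7500 mm²
Σ(r_i+r_j)·cross = 29874.0000 → first moment M = |Σ|/6 = 4979.0000
R_c = M/A = 4979.0000/398.7500 = 12.4865 mm
θ = 256° = 4.468043 rad
V = θ·R_c·A = 4.468043·12.4865·398.7500 = 22246.386 mm³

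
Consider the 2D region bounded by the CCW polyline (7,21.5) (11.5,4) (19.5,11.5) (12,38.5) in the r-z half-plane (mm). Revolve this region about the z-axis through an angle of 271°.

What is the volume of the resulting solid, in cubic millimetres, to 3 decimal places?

Volume = 13171.625 mm³

Profile (r,z), 4 vertices: (7,21.5) (11.5,4) (19.5,11.5) (12,38.5)
edge 0: (7,21.5)→(11.5,4)  cross = 7·4 − 11.5·21.5 = -219.2500; (r_i+r_j)·cross = 18.5·-219.2500 = -4056.1250
edge 1: (11.5,4)→(19.5,11.5)  cross = 11.5·11.5 − 19.5·4 = 54.2500; (r_i+r_j)·cross = 31·54.2500 = 1681.7500
edge 2: (19.5,11.5)→(12,38.5)  cross = 19.5·38.5 − 12·11.5 = 612.7500; (r_i+r_j)·cross = 31.5·612.7500 = 19301.6250
edge 3: (12,38.5)→(7,21.5)  cross = 12·21.5 − 7·38.5 = -11.5000; (r_i+r_j)·cross = 19·-11.5000 = -218.5000
Σcross = 436.2500 → A = |Σcross|/2 = 218.1250 mm²
Σ(r_i+r_j)·cross = 16708.7500 → first moment M = |Σ|/6 = 2784.7917
R_c = M/A = 2784.7917/218.1250 = 12.7670 mm
θ = 271° = 4.729842 rad
V = θ·R_c·A = 4.729842·12.7670·218.1250 = 13171.625 mm³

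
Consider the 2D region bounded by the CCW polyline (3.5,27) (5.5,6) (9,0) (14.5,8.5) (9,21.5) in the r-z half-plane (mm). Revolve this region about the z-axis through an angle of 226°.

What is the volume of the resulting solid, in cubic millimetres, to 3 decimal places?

Profile (r,z), 5 vertices: (3.5,27) (5.5,6) (9,0) (14.5,8.5) (9,21.5)
edge 0: (3.5,27)→(5.5,6)  cross = 3.5·6 − 5.5·27 = -127.5000; (r_i+r_j)·cross = 9·-127.5000 = -1147.5000
edge 1: (5.5,6)→(9,0)  cross = 5.5·0 − 9·6 = -54.0000; (r_i+r_j)·cross = 14.5·-54.0000 = -783.0000
edge 2: (9,0)→(14.5,8.5)  cross = 9·8.5 − 14.5·0 = 76.5000; (r_i+r_j)·cross = 23.5·76.5000 = 1797.7500
edge 3: (14.5,8.5)→(9,21.5)  cross = 14.5·21.5 − 9·8.5 = 235.2500; (r_i+r_j)·cross = 23.5·235.2500 = 5528.3750
edge 4: (9,21.5)→(3.5,27)  cross = 9·27 − 3.5·21.5 = 167.7500; (r_i+r_j)·cross = 12.5·167.7500 = 2096.8750
Σcross = 298.0000 → A = |Σcross|/2 = 149.0000 mm²
Σ(r_i+r_j)·cross = 7492.5000 → first moment M = |Σ|/6 = 1248.7500
R_c = M/A = 1248.7500/149.0000 = 8.3809 mm
θ = 226° = 3.944444 rad
V = θ·R_c·A = 3.944444·8.3809·149.0000 = 4925.625 mm³

Volume = 4925.625 mm³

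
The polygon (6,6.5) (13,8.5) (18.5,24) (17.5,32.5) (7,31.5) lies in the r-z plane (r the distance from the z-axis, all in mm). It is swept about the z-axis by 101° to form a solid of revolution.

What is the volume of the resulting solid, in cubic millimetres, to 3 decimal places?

Volume = 4944.458 mm³

Profile (r,z), 5 vertices: (6,6.5) (13,8.5) (18.5,24) (17.5,32.5) (7,31.5)
edge 0: (6,6.5)→(13,8.5)  cross = 6·8.5 − 13·6.5 = -33.5000; (r_i+r_j)·cross = 19·-33.5000 = -636.5000
edge 1: (13,8.5)→(18.5,24)  cross = 13·24 − 18.5·8.5 = 154.7500; (r_i+r_j)·cross = 31.5·154.7500 = 4874.6250
edge 2: (18.5,24)→(17.5,32.5)  cross = 18.5·32.5 − 17.5·24 = 181.2500; (r_i+r_j)·cross = 36·181.2500 = 6525.0000
edge 3: (17.5,32.5)→(7,31.5)  cross = 17.5·31.5 − 7·32.5 = 323.7500; (r_i+r_j)·cross = 24.5·323.7500 = 7931.8750
edge 4: (7,31.5)→(6,6.5)  cross = 7·6.5 − 6·31.5 = -143.5000; (r_i+r_j)·cross = 13·-143.5000 = -1865.5000
Σcross = 482.7500 → A = |Σcross|/2 = 241.3750 mm²
Σ(r_i+r_j)·cross = 16829.5000 → first moment M = |Σ|/6 = 2804.9167
R_c = M/A = 2804.9167/241.3750 = 11.6206 mm
θ = 101° = 1.762783 rad
V = θ·R_c·A = 1.762783·11.6206·241.3750 = 4944.458 mm³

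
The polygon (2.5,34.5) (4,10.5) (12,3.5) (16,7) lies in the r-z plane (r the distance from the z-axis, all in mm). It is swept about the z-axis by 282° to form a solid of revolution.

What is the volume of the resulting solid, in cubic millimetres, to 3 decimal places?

Profile (r,z), 4 vertices: (2.5,34.5) (4,10.5) (12,3.5) (16,7)
edge 0: (2.5,34.5)→(4,10.5)  cross = 2.5·10.5 − 4·34.5 = -111.7500; (r_i+r_j)·cross = 6.5·-111.7500 = -726.3750
edge 1: (4,10.5)→(12,3.5)  cross = 4·3.5 − 12·10.5 = -112.0000; (r_i+r_j)·cross = 16·-112.0000 = -1792.0000
edge 2: (12,3.5)→(16,7)  cross = 12·7 − 16·3.5 = 28.0000; (r_i+r_j)·cross = 28·28.0000 = 784.0000
edge 3: (16,7)→(2.5,34.5)  cross = 16·34.5 − 2.5·7 = 534.5000; (r_i+r_j)·cross = 18.5·534.5000 = 9888.2500
Σcross = 338.7500 → A = |Σcross|/2 = 169.3750 mm²
Σ(r_i+r_j)·cross = 8153.8750 → first moment M = |Σ|/6 = 1358.9792
R_c = M/A = 1358.9792/169.3750 = 8.0235 mm
θ = 282° = 4.921828 rad
V = θ·R_c·A = 4.921828·8.0235·169.3750 = 6688.662 mm³

Volume = 6688.662 mm³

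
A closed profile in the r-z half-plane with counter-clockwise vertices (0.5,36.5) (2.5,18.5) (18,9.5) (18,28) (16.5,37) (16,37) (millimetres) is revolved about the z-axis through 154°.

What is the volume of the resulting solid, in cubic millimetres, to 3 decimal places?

Profile (r,z), 6 vertices: (0.5,36.5) (2.5,18.5) (18,9.5) (18,28) (16.5,37) (16,37)
edge 0: (0.5,36.5)→(2.5,18.5)  cross = 0.5·18.5 − 2.5·36.5 = -82.0000; (r_i+r_j)·cross = 3·-82.0000 = -246.0000
edge 1: (2.5,18.5)→(18,9.5)  cross = 2.5·9.5 − 18·18.5 = -309.2500; (r_i+r_j)·cross = 20.5·-309.2500 = -6339.6250
edge 2: (18,9.5)→(18,28)  cross = 18·28 − 18·9.5 = 333.0000; (r_i+r_j)·cross = 36·333.0000 = 11988.0000
edge 3: (18,28)→(16.5,37)  cross = 18·37 − 16.5·28 = 204.0000; (r_i+r_j)·cross = 34.5·204.0000 = 7038.0000
edge 4: (16.5,37)→(16,37)  cross = 16.5·37 − 16·37 = 18.5000; (r_i+r_j)·cross = 32.5·18.5000 = 601.2500
edge 5: (16,37)→(0.5,36.5)  cross = 16·36.5 − 0.5·37 = 565.5000; (r_i+r_j)·cross = 16.5·565.5000 = 9330.7500
Σcross = 729.7500 → A = |Σcross|/2 = 364.8750 mm²
Σ(r_i+r_j)·cross = 22372.3750 → first moment M = |Σ|/6 = 3728.7292
R_c = M/A = 3728.7292/364.8750 = 10.2192 mm
θ = 154° = 2.687807 rad
V = θ·R_c·A = 2.687807·10.2192·364.8750 = 10022.105 mm³

Volume = 10022.105 mm³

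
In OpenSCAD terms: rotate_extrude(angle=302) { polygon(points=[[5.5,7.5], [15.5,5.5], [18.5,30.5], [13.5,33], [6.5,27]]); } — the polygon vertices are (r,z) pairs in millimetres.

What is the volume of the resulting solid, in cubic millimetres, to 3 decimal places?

Volume = 16665.689 mm³

Profile (r,z), 5 vertices: (5.5,7.5) (15.5,5.5) (18.5,30.5) (13.5,33) (6.5,27)
edge 0: (5.5,7.5)→(15.5,5.5)  cross = 5.5·5.5 − 15.5·7.5 = -86.0000; (r_i+r_j)·cross = 21·-86.0000 = -1806.0000
edge 1: (15.5,5.5)→(18.5,30.5)  cross = 15.5·30.5 − 18.5·5.5 = 371.0000; (r_i+r_j)·cross = 34·371.0000 = 12614.0000
edge 2: (18.5,30.5)→(13.5,33)  cross = 18.5·33 − 13.5·30.5 = 198.7500; (r_i+r_j)·cross = 32·198.7500 = 6360.0000
edge 3: (13.5,33)→(6.5,27)  cross = 13.5·27 − 6.5·33 = 150.0000; (r_i+r_j)·cross = 20·150.0000 = 3000.0000
edge 4: (6.5,27)→(5.5,7.5)  cross = 6.5·7.5 − 5.5·27 = -99.7500; (r_i+r_j)·cross = 12·-99.7500 = -1197.0000
Σcross = 534.0000 → A = |Σcross|/2 = 267.0000 mm²
Σ(r_i+r_j)·cross = 18971.0000 → first moment M = |Σ|/6 = 3161.8333
R_c = M/A = 3161.8333/267.0000 = 11.8421 mm
θ = 302° = 5.270894 rad
V = θ·R_c·A = 5.270894·11.8421·267.0000 = 16665.689 mm³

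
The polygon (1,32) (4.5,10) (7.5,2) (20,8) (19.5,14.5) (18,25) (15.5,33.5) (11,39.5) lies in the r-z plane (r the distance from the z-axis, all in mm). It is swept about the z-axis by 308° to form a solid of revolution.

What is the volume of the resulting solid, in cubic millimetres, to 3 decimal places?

Volume = 27089.847 mm³

Profile (r,z), 8 vertices: (1,32) (4.5,10) (7.5,2) (20,8) (19.5,14.5) (18,25) (15.5,33.5) (11,39.5)
edge 0: (1,32)→(4.5,10)  cross = 1·10 − 4.5·32 = -134.0000; (r_i+r_j)·cross = 5.5·-134.0000 = -737.0000
edge 1: (4.5,10)→(7.5,2)  cross = 4.5·2 − 7.5·10 = -66.0000; (r_i+r_j)·cross = 12·-66.0000 = -792.0000
edge 2: (7.5,2)→(20,8)  cross = 7.5·8 − 20·2 = 20.0000; (r_i+r_j)·cross = 27.5·20.0000 = 550.0000
edge 3: (20,8)→(19.5,14.5)  cross = 20·14.5 − 19.5·8 = 134.0000; (r_i+r_j)·cross = 39.5·134.0000 = 5293.0000
edge 4: (19.5,14.5)→(18,25)  cross = 19.5·25 − 18·14.5 = 226.5000; (r_i+r_j)·cross = 37.5·226.5000 = 8493.7500
edge 5: (18,25)→(15.5,33.5)  cross = 18·33.5 − 15.5·25 = 215.5000; (r_i+r_j)·cross = 33.5·215.5000 = 7219.2500
edge 6: (15.5,33.5)→(11,39.5)  cross = 15.5·39.5 − 11·33.5 = 243.7500; (r_i+r_j)·cross = 26.5·243.7500 = 6459.3750
edge 7: (11,39.5)→(1,32)  cross = 11·32 − 1·39.5 = 312.5000; (r_i+r_j)·cross = 12·312.5000 = 3750.0000
Σcross = 952.2500 → A = |Σcross|/2 = 476.1250 mm²
Σ(r_i+r_j)·cross = 30236.3750 → first moment M = |Σ|/6 = 5039.3958
R_c = M/A = 5039.3958/476.1250 = 10.5842 mm
θ = 308° = 5.375614 rad
V = θ·R_c·A = 5.375614·10.5842·476.1250 = 27089.847 mm³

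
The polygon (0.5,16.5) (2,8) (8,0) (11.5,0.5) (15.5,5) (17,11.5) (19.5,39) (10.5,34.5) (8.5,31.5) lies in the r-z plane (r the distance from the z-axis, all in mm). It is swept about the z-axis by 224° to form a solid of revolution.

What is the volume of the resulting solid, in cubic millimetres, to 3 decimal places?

Volume = 19211.630 mm³

Profile (r,z), 9 vertices: (0.5,16.5) (2,8) (8,0) (11.5,0.5) (15.5,5) (17,11.5) (19.5,39) (10.5,34.5) (8.5,31.5)
edge 0: (0.5,16.5)→(2,8)  cross = 0.5·8 − 2·16.5 = -29.0000; (r_i+r_j)·cross = 2.5·-29.0000 = -72.5000
edge 1: (2,8)→(8,0)  cross = 2·0 − 8·8 = -64.0000; (r_i+r_j)·cross = 10·-64.0000 = -640.0000
edge 2: (8,0)→(11.5,0.5)  cross = 8·0.5 − 11.5·0 = 4.0000; (r_i+r_j)·cross = 19.5·4.0000 = 78.0000
edge 3: (11.5,0.5)→(15.5,5)  cross = 11.5·5 − 15.5·0.5 = 49.7500; (r_i+r_j)·cross = 27·49.7500 = 1343.2500
edge 4: (15.5,5)→(17,11.5)  cross = 15.5·11.5 − 17·5 = 93.2500; (r_i+r_j)·cross = 32.5·93.2500 = 3030.6250
edge 5: (17,11.5)→(19.5,39)  cross = 17·39 − 19.5·11.5 = 438.7500; (r_i+r_j)·cross = 36.5·438.7500 = 16014.3750
edge 6: (19.5,39)→(10.5,34.5)  cross = 19.5·34.5 − 10.5·39 = 263.2500; (r_i+r_j)·cross = 30·263.2500 = 7897.5000
edge 7: (10.5,34.5)→(8.5,31.5)  cross = 10.5·31.5 − 8.5·34.5 = 37.5000; (r_i+r_j)·cross = 19·37.5000 = 712.5000
edge 8: (8.5,31.5)→(0.5,16.5)  cross = 8.5·16.5 − 0.5·31.5 = 124.5000; (r_i+r_j)·cross = 9·124.5000 = 1120.5000
Σcross = 918.0000 → A = |Σcross|/2 = 459.0000 mm²
Σ(r_i+r_j)·cross = 29484.2500 → first moment M = |Σ|/6 = 4914.0417
R_c = M/A = 4914.0417/459.0000 = 10.7060 mm
θ = 224° = 3.909538 rad
V = θ·R_c·A = 3.909538·10.7060·459.0000 = 19211.630 mm³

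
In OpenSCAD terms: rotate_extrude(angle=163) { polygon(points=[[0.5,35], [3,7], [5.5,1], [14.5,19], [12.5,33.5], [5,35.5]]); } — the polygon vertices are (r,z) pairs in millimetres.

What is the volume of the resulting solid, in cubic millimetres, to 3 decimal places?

Volume = 6422.332 mm³

Profile (r,z), 6 vertices: (0.5,35) (3,7) (5.5,1) (14.5,19) (12.5,33.5) (5,35.5)
edge 0: (0.5,35)→(3,7)  cross = 0.5·7 − 3·35 = -101.5000; (r_i+r_j)·cross = 3.5·-101.5000 = -355.2500
edge 1: (3,7)→(5.5,1)  cross = 3·1 − 5.5·7 = -35.5000; (r_i+r_j)·cross = 8.5·-35.5000 = -301.7500
edge 2: (5.5,1)→(14.5,19)  cross = 5.5·19 − 14.5·1 = 90.0000; (r_i+r_j)·cross = 20·90.0000 = 1800.0000
edge 3: (14.5,19)→(12.5,33.5)  cross = 14.5·33.5 − 12.5·19 = 248.2500; (r_i+r_j)·cross = 27·248.2500 = 6702.7500
edge 4: (12.5,33.5)→(5,35.5)  cross = 12.5·35.5 − 5·33.5 = 276.2500; (r_i+r_j)·cross = 17.5·276.2500 = 4834.3750
edge 5: (5,35.5)→(0.5,35)  cross = 5·35 − 0.5·35.5 = 157.2500; (r_i+r_j)·cross = 5.5·157.2500 = 864.8750
Σcross = 634.7500 → A = |Σcross|/2 = 317.3750 mm²
Σ(r_i+r_j)·cross = 13545.0000 → first moment M = |Σ|/6 = 2257.5000
R_c = M/A = 2257.5000/317.3750 = 7.1130 mm
θ = 163° = 2.844887 rad
V = θ·R_c·A = 2.844887·7.1130·317.3750 = 6422.332 mm³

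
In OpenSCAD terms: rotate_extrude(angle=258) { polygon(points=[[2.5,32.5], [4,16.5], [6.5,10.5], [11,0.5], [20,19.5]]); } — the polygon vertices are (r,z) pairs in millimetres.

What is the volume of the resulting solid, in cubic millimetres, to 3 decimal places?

Volume = 12489.118 mm³

Profile (r,z), 5 vertices: (2.5,32.5) (4,16.5) (6.5,10.5) (11,0.5) (20,19.5)
edge 0: (2.5,32.5)→(4,16.5)  cross = 2.5·16.5 − 4·32.5 = -88.7500; (r_i+r_j)·cross = 6.5·-88.7500 = -576.8750
edge 1: (4,16.5)→(6.5,10.5)  cross = 4·10.5 − 6.5·16.5 = -65.2500; (r_i+r_j)·cross = 10.5·-65.2500 = -685.1250
edge 2: (6.5,10.5)→(11,0.5)  cross = 6.5·0.5 − 11·10.5 = -112.2500; (r_i+r_j)·cross = 17.5·-112.2500 = -1964.3750
edge 3: (11,0.5)→(20,19.5)  cross = 11·19.5 − 20·0.5 = 204.5000; (r_i+r_j)·cross = 31·204.5000 = 6339.5000
edge 4: (20,19.5)→(2.5,32.5)  cross = 20·32.5 − 2.5·19.5 = 601.2500; (r_i+r_j)·cross = 22.5·601.2500 = 13528.1250
Σcross = 539.5000 → A = |Σcross|/2 = 269.7500 mm²
Σ(r_i+r_j)·cross = 16641.2500 → first moment M = |Σ|/6 = 2773.5417
R_c = M/A = 2773.5417/269.7500 = 10.2819 mm
θ = 258° = 4.502949 rad
V = θ·R_c·A = 4.502949·10.2819·269.7500 = 12489.118 mm³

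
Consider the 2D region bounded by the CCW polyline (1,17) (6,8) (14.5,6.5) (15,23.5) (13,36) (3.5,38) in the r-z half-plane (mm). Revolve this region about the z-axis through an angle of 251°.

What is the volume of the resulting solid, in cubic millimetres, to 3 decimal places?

Profile (r,z), 6 vertices: (1,17) (6,8) (14.5,6.5) (15,23.5) (13,36) (3.5,38)
edge 0: (1,17)→(6,8)  cross = 1·8 − 6·17 = -94.0000; (r_i+r_j)·cross = 7·-94.0000 = -658.0000
edge 1: (6,8)→(14.5,6.5)  cross = 6·6.5 − 14.5·8 = -77.0000; (r_i+r_j)·cross = 20.5·-77.0000 = -1578.5000
edge 2: (14.5,6.5)→(15,23.5)  cross = 14.5·23.5 − 15·6.5 = 243.2500; (r_i+r_j)·cross = 29.5·243.2500 = 7175.8750
edge 3: (15,23.5)→(13,36)  cross = 15·36 − 13·23.5 = 234.5000; (r_i+r_j)·cross = 28·234.5000 = 6566.0000
edge 4: (13,36)→(3.5,38)  cross = 13·38 − 3.5·36 = 368.0000; (r_i+r_j)·cross = 16.5·368.0000 = 6072.0000
edge 5: (3.5,38)→(1,17)  cross = 3.5·17 − 1·38 = 21.5000; (r_i+r_j)·cross = 4.5·21.5000 = 96.7500
Σcross = 696.2500 → A = |Σcross|/2 = 348.1250 mm²
Σ(r_i+r_j)·cross = 17674.1250 → first moment M = |Σ|/6 = 2945.6875
R_c = M/A = 2945.6875/348.1250 = 8.4616 mm
θ = 251° = 4.380776 rad
V = θ·R_c·A = 4.380776·8.4616·348.1250 = 12904.398 mm³

Volume = 12904.398 mm³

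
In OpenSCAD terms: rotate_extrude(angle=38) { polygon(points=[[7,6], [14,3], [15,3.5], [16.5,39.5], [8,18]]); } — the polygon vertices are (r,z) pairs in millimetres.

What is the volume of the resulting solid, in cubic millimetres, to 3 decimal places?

Profile (r,z), 5 vertices: (7,6) (14,3) (15,3.5) (16.5,39.5) (8,18)
edge 0: (7,6)→(14,3)  cross = 7·3 − 14·6 = -63.0000; (r_i+r_j)·cross = 21·-63.0000 = -1323.0000
edge 1: (14,3)→(15,3.5)  cross = 14·3.5 − 15·3 = 4.0000; (r_i+r_j)·cross = 29·4.0000 = 116.0000
edge 2: (15,3.5)→(16.5,39.5)  cross = 15·39.5 − 16.5·3.5 = 534.7500; (r_i+r_j)·cross = 31.5·534.7500 = 16844.6250
edge 3: (16.5,39.5)→(8,18)  cross = 16.5·18 − 8·39.5 = -19.0000; (r_i+r_j)·cross = 24.5·-19.0000 = -465.5000
edge 4: (8,18)→(7,6)  cross = 8·6 − 7·18 = -78.0000; (r_i+r_j)·cross = 15·-78.0000 = -1170.0000
Σcross = 378.7500 → A = |Σcross|/2 = 189.3750 mm²
Σ(r_i+r_j)·cross = 14002.1250 → first moment M = |Σ|/6 = 2333.6875
R_c = M/A = 2333.6875/189.3750 = 12.3231 mm
θ = 38° = 0.663225 rad
V = θ·R_c·A = 0.663225·12.3231·189.3750 = 1547.760 mm³

Volume = 1547.760 mm³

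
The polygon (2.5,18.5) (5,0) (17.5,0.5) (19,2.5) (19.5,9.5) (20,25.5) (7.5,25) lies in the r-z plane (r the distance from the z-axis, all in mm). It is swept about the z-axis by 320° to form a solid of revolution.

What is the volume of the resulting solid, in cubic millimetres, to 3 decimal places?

Volume = 25202.089 mm³

Profile (r,z), 7 vertices: (2.5,18.5) (5,0) (17.5,0.5) (19,2.5) (19.5,9.5) (20,25.5) (7.5,25)
edge 0: (2.5,18.5)→(5,0)  cross = 2.5·0 − 5·18.5 = -92.5000; (r_i+r_j)·cross = 7.5·-92.5000 = -693.7500
edge 1: (5,0)→(17.5,0.5)  cross = 5·0.5 − 17.5·0 = 2.5000; (r_i+r_j)·cross = 22.5·2.5000 = 56.2500
edge 2: (17.5,0.5)→(19,2.5)  cross = 17.5·2.5 − 19·0.5 = 34.2500; (r_i+r_j)·cross = 36.5·34.2500 = 1250.1250
edge 3: (19,2.5)→(19.5,9.5)  cross = 19·9.5 − 19.5·2.5 = 131.7500; (r_i+r_j)·cross = 38.5·131.7500 = 5072.3750
edge 4: (19.5,9.5)→(20,25.5)  cross = 19.5·25.5 − 20·9.5 = 307.2500; (r_i+r_j)·cross = 39.5·307.2500 = 12136.3750
edge 5: (20,25.5)→(7.5,25)  cross = 20·25 − 7.5·25.5 = 308.7500; (r_i+r_j)·cross = 27.5·308.7500 = 8490.6250
edge 6: (7.5,25)→(2.5,18.5)  cross = 7.5·18.5 − 2.5·25 = 76.2500; (r_i+r_j)·cross = 10·76.2500 = 762.5000
Σcross = 768.2500 → A = |Σcross|/2 = 384.1250 mm²
Σ(r_i+r_j)·cross = 27074.5000 → first moment M = |Σ|/6 = 4512.4167
R_c = M/A = 4512.4167/384.1250 = 11.7473 mm
θ = 320° = 5.585054 rad
V = θ·R_c·A = 5.585054·11.7473·384.1250 = 25202.089 mm³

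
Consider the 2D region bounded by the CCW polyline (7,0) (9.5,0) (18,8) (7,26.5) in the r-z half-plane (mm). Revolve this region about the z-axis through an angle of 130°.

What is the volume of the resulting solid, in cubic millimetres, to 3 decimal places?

Volume = 3788.353 mm³

Profile (r,z), 4 vertices: (7,0) (9.5,0) (18,8) (7,26.5)
edge 0: (7,0)→(9.5,0)  cross = 7·0 − 9.5·0 = 0.0000; (r_i+r_j)·cross = 16.5·0.0000 = 0.0000
edge 1: (9.5,0)→(18,8)  cross = 9.5·8 − 18·0 = 76.0000; (r_i+r_j)·cross = 27.5·76.0000 = 2090.0000
edge 2: (18,8)→(7,26.5)  cross = 18·26.5 − 7·8 = 421.0000; (r_i+r_j)·cross = 25·421.0000 = 10525.0000
edge 3: (7,26.5)→(7,0)  cross = 7·0 − 7·26.5 = -185.5000; (r_i+r_j)·cross = 14·-185.5000 = -2597.0000
Σcross = 311.5000 → A = |Σcross|/2 = 155.7500 mm²
Σ(r_i+r_j)·cross = 10018.0000 → first moment M = |Σ|/6 = 1669.6667
R_c = M/A = 1669.6667/155.7500 = 10.7202 mm
θ = 130° = 2.268928 rad
V = θ·R_c·A = 2.268928·10.7202·155.7500 = 3788.353 mm³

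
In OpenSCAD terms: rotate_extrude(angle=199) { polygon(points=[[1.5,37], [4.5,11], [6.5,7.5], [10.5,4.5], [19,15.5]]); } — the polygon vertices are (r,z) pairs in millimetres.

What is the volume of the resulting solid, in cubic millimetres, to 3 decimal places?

Profile (r,z), 5 vertices: (1.5,37) (4.5,11) (6.5,7.5) (10.5,4.5) (19,15.5)
edge 0: (1.5,37)→(4.5,11)  cross = 1.5·11 − 4.5·37 = -150.0000; (r_i+r_j)·cross = 6·-150.0000 = -900.0000
edge 1: (4.5,11)→(6.5,7.5)  cross = 4.5·7.5 − 6.5·11 = -37.7500; (r_i+r_j)·cross = 11·-37.7500 = -415.2500
edge 2: (6.5,7.5)→(10.5,4.5)  cross = 6.5·4.5 − 10.5·7.5 = -49.5000; (r_i+r_j)·cross = 17·-49.5000 = -841.5000
edge 3: (10.5,4.5)→(19,15.5)  cross = 10.5·15.5 − 19·4.5 = 77.2500; (r_i+r_j)·cross = 29.5·77.2500 = 2278.8750
edge 4: (19,15.5)→(1.5,37)  cross = 19·37 − 1.5·15.5 = 679.7500; (r_i+r_j)·cross = 20.5·679.7500 = 13934.8750
Σcross = 519.7500 → A = |Σcross|/2 = 259.8750 mm²
Σ(r_i+r_j)·cross = 14057.0000 → first moment M = |Σ|/6 = 2342.8333
R_c = M/A = 2342.8333/259.8750 = 9.0152 mm
θ = 199° = 3.473205 rad
V = θ·R_c·A = 3.473205·9.0152·259.8750 = 8137.141 mm³

Volume = 8137.141 mm³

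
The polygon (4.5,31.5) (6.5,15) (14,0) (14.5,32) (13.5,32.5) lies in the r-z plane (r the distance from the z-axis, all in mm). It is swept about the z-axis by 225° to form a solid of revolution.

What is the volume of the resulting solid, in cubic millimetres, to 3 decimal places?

Volume = 8557.077 mm³

Profile (r,z), 5 vertices: (4.5,31.5) (6.5,15) (14,0) (14.5,32) (13.5,32.5)
edge 0: (4.5,31.5)→(6.5,15)  cross = 4.5·15 − 6.5·31.5 = -137.2500; (r_i+r_j)·cross = 11·-137.2500 = -1509.7500
edge 1: (6.5,15)→(14,0)  cross = 6.5·0 − 14·15 = -210.0000; (r_i+r_j)·cross = 20.5·-210.0000 = -4305.0000
edge 2: (14,0)→(14.5,32)  cross = 14·32 − 14.5·0 = 448.0000; (r_i+r_j)·cross = 28.5·448.0000 = 12768.0000
edge 3: (14.5,32)→(13.5,32.5)  cross = 14.5·32.5 − 13.5·32 = 39.2500; (r_i+r_j)·cross = 28·39.2500 = 1099.0000
edge 4: (13.5,32.5)→(4.5,31.5)  cross = 13.5·31.5 − 4.5·32.5 = 279.0000; (r_i+r_j)·cross = 18·279.0000 = 5022.0000
Σcross = 419.0000 → A = |Σcross|/2 = 209.5000 mm²
Σ(r_i+r_j)·cross = 13074.2500 → first moment M = |Σ|/6 = 2179.0417
R_c = M/A = 2179.0417/209.5000 = 10.4012 mm
θ = 225° = 3.926991 rad
V = θ·R_c·A = 3.926991·10.4012·209.5000 = 8557.077 mm³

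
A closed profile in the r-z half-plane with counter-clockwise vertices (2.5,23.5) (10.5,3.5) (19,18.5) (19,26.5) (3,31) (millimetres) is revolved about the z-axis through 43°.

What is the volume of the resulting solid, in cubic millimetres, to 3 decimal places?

Profile (r,z), 5 vertices: (2.5,23.5) (10.5,3.5) (19,18.5) (19,26.5) (3,31)
edge 0: (2.5,23.5)→(10.5,3.5)  cross = 2.5·3.5 − 10.5·23.5 = -238.0000; (r_i+r_j)·cross = 13·-238.0000 = -3094.0000
edge 1: (10.5,3.5)→(19,18.5)  cross = 10.5·18.5 − 19·3.5 = 127.7500; (r_i+r_j)·cross = 29.5·127.7500 = 3768.6250
edge 2: (19,18.5)→(19,26.5)  cross = 19·26.5 − 19·18.5 = 152.0000; (r_i+r_j)·cross = 38·152.0000 = 5776.0000
edge 3: (19,26.5)→(3,31)  cross = 19·31 − 3·26.5 = 509.5000; (r_i+r_j)·cross = 22·509.5000 = 11209.0000
edge 4: (3,31)→(2.5,23.5)  cross = 3·23.5 − 2.5·31 = -7.0000; (r_i+r_j)·cross = 5.5·-7.0000 = -38.5000
Σcross = 544.2500 → A = |Σcross|/2 = 272.1250 mm²
Σ(r_i+r_j)·cross = 17621.1250 → first moment M = |Σ|/6 = 2936.8542
R_c = M/A = 2936.8542/272.1250 = 10.7923 mm
θ = 43° = 0.750492 rad
V = θ·R_c·A = 0.750492·10.7923·272.1250 = 2204.084 mm³

Volume = 2204.084 mm³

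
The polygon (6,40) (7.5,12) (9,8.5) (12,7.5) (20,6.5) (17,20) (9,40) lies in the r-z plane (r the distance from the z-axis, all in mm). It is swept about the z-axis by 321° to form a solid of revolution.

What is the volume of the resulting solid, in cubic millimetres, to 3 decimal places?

Volume = 17437.686 mm³

Profile (r,z), 7 vertices: (6,40) (7.5,12) (9,8.5) (12,7.5) (20,6.5) (17,20) (9,40)
edge 0: (6,40)→(7.5,12)  cross = 6·12 − 7.5·40 = -228.0000; (r_i+r_j)·cross = 13.5·-228.0000 = -3078.0000
edge 1: (7.5,12)→(9,8.5)  cross = 7.5·8.5 − 9·12 = -44.2500; (r_i+r_j)·cross = 16.5·-44.2500 = -730.1250
edge 2: (9,8.5)→(12,7.5)  cross = 9·7.5 − 12·8.5 = -34.5000; (r_i+r_j)·cross = 21·-34.5000 = -724.5000
edge 3: (12,7.5)→(20,6.5)  cross = 12·6.5 − 20·7.5 = -72.0000; (r_i+r_j)·cross = 32·-72.0000 = -2304.0000
edge 4: (20,6.5)→(17,20)  cross = 20·20 − 17·6.5 = 289.5000; (r_i+r_j)·cross = 37·289.5000 = 10711.5000
edge 5: (17,20)→(9,40)  cross = 17·40 − 9·20 = 500.0000; (r_i+r_j)·cross = 26·500.0000 = 13000.0000
edge 6: (9,40)→(6,40)  cross = 9·40 − 6·40 = 120.0000; (r_i+r_j)·cross = 15·120.0000 = 1800.0000
Σcross = 530.7500 → A = |Σcross|/2 = 265.3750 mm²
Σ(r_i+r_j)·cross = 18674.8750 → first moment M = |Σ|/6 = 3112.4792
R_c = M/A = 3112.4792/265.3750 = 11.7286 mm
θ = 321° = 5.602507 rad
V = θ·R_c·A = 5.602507·11.7286·265.3750 = 17437.686 mm³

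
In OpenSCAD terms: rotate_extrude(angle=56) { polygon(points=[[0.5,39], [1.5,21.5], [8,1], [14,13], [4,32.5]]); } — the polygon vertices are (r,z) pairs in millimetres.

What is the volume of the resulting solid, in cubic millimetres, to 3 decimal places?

Profile (r,z), 5 vertices: (0.5,39) (1.5,21.5) (8,1) (14,13) (4,32.5)
edge 0: (0.5,39)→(1.5,21.5)  cross = 0.5·21.5 − 1.5·39 = -47.7500; (r_i+r_j)·cross = 2·-47.7500 = -95.5000
edge 1: (1.5,21.5)→(8,1)  cross = 1.5·1 − 8·21.5 = -170.5000; (r_i+r_j)·cross = 9.5·-170.5000 = -1619.7500
edge 2: (8,1)→(14,13)  cross = 8·13 − 14·1 = 90.0000; (r_i+r_j)·cross = 22·90.0000 = 1980.0000
edge 3: (14,13)→(4,32.5)  cross = 14·32.5 − 4·13 = 403.0000; (r_i+r_j)·cross = 18·403.0000 = 7254.0000
edge 4: (4,32.5)→(0.5,39)  cross = 4·39 − 0.5·32.5 = 139.7500; (r_i+r_j)·cross = 4.5·139.7500 = 628.8750
Σcross = 414.5000 → A = |Σcross|/2 = 207.2500 mm²
Σ(r_i+r_j)·cross = 8147.6250 → first moment M = |Σ|/6 = 1357.9375
R_c = M/A = 1357.9375/207.2500 = 6.5522 mm
θ = 56° = 0.977384 rad
V = θ·R_c·A = 0.977384·6.5522·207.2500 = 1327.227 mm³

Volume = 1327.227 mm³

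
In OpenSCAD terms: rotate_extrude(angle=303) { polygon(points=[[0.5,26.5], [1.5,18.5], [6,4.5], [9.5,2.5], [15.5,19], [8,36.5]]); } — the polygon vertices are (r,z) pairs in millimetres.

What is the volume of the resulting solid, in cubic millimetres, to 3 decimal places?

Profile (r,z), 6 vertices: (0.5,26.5) (1.5,18.5) (6,4.5) (9.5,2.5) (15.5,19) (8,36.5)
edge 0: (0.5,26.5)→(1.5,18.5)  cross = 0.5·18.5 − 1.5·26.5 = -30.5000; (r_i+r_j)·cross = 2·-30.5000 = -61.0000
edge 1: (1.5,18.5)→(6,4.5)  cross = 1.5·4.5 − 6·18.5 = -104.2500; (r_i+r_j)·cross = 7.5·-104.2500 = -781.8750
edge 2: (6,4.5)→(9.5,2.5)  cross = 6·2.5 − 9.5·4.5 = -27.7500; (r_i+r_j)·cross = 15.5·-27.7500 = -430.1250
edge 3: (9.5,2.5)→(15.5,19)  cross = 9.5·19 − 15.5·2.5 = 141.7500; (r_i+r_j)·cross = 25·141.7500 = 3543.7500
edge 4: (15.5,19)→(8,36.5)  cross = 15.5·36.5 − 8·19 = 413.7500; (r_i+r_j)·cross = 23.5·413.7500 = 9723.1250
edge 5: (8,36.5)→(0.5,26.5)  cross = 8·26.5 − 0.5·36.5 = 193.7500; (r_i+r_j)·cross = 8.5·193.7500 = 1646.8750
Σcross = 586.7500 → A = |Σcross|/2 = 293.3750 mm²
Σ(r_i+r_j)·cross = 13640.7500 → first moment M = |Σ|/6 = 2273.4583
R_c = M/A = 2273.4583/293.3750 = 7.7493 mm
θ = 303° = 5.288348 rad
V = θ·R_c·A = 5.288348·7.7493·293.3750 = 12022.838 mm³

Volume = 12022.838 mm³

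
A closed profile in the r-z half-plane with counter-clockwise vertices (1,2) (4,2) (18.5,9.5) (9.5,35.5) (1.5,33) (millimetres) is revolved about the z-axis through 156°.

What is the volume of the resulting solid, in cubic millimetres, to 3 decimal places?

Volume = 8459.585 mm³

Profile (r,z), 5 vertices: (1,2) (4,2) (18.5,9.5) (9.5,35.5) (1.5,33)
edge 0: (1,2)→(4,2)  cross = 1·2 − 4·2 = -6.0000; (r_i+r_j)·cross = 5·-6.0000 = -30.0000
edge 1: (4,2)→(18.5,9.5)  cross = 4·9.5 − 18.5·2 = 1.0000; (r_i+r_j)·cross = 22.5·1.0000 = 22.5000
edge 2: (18.5,9.5)→(9.5,35.5)  cross = 18.5·35.5 − 9.5·9.5 = 566.5000; (r_i+r_j)·cross = 28·566.5000 = 15862.0000
edge 3: (9.5,35.5)→(1.5,33)  cross = 9.5·33 − 1.5·35.5 = 260.2500; (r_i+r_j)·cross = 11·260.2500 = 2862.7500
edge 4: (1.5,33)→(1,2)  cross = 1.5·2 − 1·33 = -30.0000; (r_i+r_j)·cross = 2.5·-30.0000 = -75.0000
Σcross = 791.7500 → A = |Σcross|/2 = 395.8750 mm²
Σ(r_i+r_j)·cross = 18642.2500 → first moment M = |Σ|/6 = 3107.0417
R_c = M/A = 3107.0417/395.8750 = 7.8485 mm
θ = 156° = 2.722714 rad
V = θ·R_c·A = 2.722714·7.8485·395.8750 = 8459.585 mm³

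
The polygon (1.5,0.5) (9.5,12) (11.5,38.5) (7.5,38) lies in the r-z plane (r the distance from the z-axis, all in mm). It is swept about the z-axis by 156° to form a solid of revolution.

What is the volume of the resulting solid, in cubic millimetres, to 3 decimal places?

Volume = 3297.206 mm³

Profile (r,z), 4 vertices: (1.5,0.5) (9.5,12) (11.5,38.5) (7.5,38)
edge 0: (1.5,0.5)→(9.5,12)  cross = 1.5·12 − 9.5·0.5 = 13.2500; (r_i+r_j)·cross = 11·13.2500 = 145.7500
edge 1: (9.5,12)→(11.5,38.5)  cross = 9.5·38.5 − 11.5·12 = 227.7500; (r_i+r_j)·cross = 21·227.7500 = 4782.7500
edge 2: (11.5,38.5)→(7.5,38)  cross = 11.5·38 − 7.5·38.5 = 148.2500; (r_i+r_j)·cross = 19·148.2500 = 2816.7500
edge 3: (7.5,38)→(1.5,0.5)  cross = 7.5·0.5 − 1.5·38 = -53.2500; (r_i+r_j)·cross = 9·-53.2500 = -479.2500
Σcross = 336.0000 → A = |Σcross|/2 = 168.0000 mm²
Σ(r_i+r_j)·cross = 7266.0000 → first moment M = |Σ|/6 = 1211.0000
R_c = M/A = 1211.0000/168.0000 = 7.2083 mm
θ = 156° = 2.722714 rad
V = θ·R_c·A = 2.722714·7.2083·168.0000 = 3297.206 mm³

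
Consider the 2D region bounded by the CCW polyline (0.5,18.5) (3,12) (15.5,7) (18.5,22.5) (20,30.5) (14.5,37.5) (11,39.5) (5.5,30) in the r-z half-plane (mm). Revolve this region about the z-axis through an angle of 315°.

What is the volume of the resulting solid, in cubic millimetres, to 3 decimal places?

Volume = 23559.851 mm³

Profile (r,z), 8 vertices: (0.5,18.5) (3,12) (15.5,7) (18.5,22.5) (20,30.5) (14.5,37.5) (11,39.5) (5.5,30)
edge 0: (0.5,18.5)→(3,12)  cross = 0.5·12 − 3·18.5 = -49.5000; (r_i+r_j)·cross = 3.5·-49.5000 = -173.2500
edge 1: (3,12)→(15.5,7)  cross = 3·7 − 15.5·12 = -165.0000; (r_i+r_j)·cross = 18.5·-165.0000 = -3052.5000
edge 2: (15.5,7)→(18.5,22.5)  cross = 15.5·22.5 − 18.5·7 = 219.2500; (r_i+r_j)·cross = 34·219.2500 = 7454.5000
edge 3: (18.5,22.5)→(20,30.5)  cross = 18.5·30.5 − 20·22.5 = 114.2500; (r_i+r_j)·cross = 38.5·114.2500 = 4398.6250
edge 4: (20,30.5)→(14.5,37.5)  cross = 20·37.5 − 14.5·30.5 = 307.7500; (r_i+r_j)·cross = 34.5·307.7500 = 10617.3750
edge 5: (14.5,37.5)→(11,39.5)  cross = 14.5·39.5 − 11·37.5 = 160.2500; (r_i+r_j)·cross = 25.5·160.2500 = 4086.3750
edge 6: (11,39.5)→(5.5,30)  cross = 11·30 − 5.5·39.5 = 112.7500; (r_i+r_j)·cross = 16.5·112.7500 = 1860.3750
edge 7: (5.5,30)→(0.5,18.5)  cross = 5.5·18.5 − 0.5·30 = 86.7500; (r_i+r_j)·cross = 6·86.7500 = 520.5000
Σcross = 786.5000 → A = |Σcross|/2 = 393.2500 mm²
Σ(r_i+r_j)·cross = 25712.0000 → first moment M = |Σ|/6 = 4285.3333
R_c = M/A = 4285.3333/393.2500 = 10.8972 mm
θ = 315° = 5.497787 rad
V = θ·R_c·A = 5.497787·10.8972·393.2500 = 23559.851 mm³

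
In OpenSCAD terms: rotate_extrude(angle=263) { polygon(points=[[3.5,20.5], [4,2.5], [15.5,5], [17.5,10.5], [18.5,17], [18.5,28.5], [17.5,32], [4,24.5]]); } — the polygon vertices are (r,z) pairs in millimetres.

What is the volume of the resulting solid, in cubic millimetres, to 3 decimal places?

Profile (r,z), 8 vertices: (3.5,20.5) (4,2.5) (15.5,5) (17.5,10.5) (18.5,17) (18.5,28.5) (17.5,32) (4,24.5)
edge 0: (3.5,20.5)→(4,2.5)  cross = 3.5·2.5 − 4·20.5 = -73.2500; (r_i+r_j)·cross = 7.5·-73.2500 = -549.3750
edge 1: (4,2.5)→(15.5,5)  cross = 4·5 − 15.5·2.5 = -18.7500; (r_i+r_j)·cross = 19.5·-18.7500 = -365.6250
edge 2: (15.5,5)→(17.5,10.5)  cross = 15.5·10.5 − 17.5·5 = 75.2500; (r_i+r_j)·cross = 33·75.2500 = 2483.2500
edge 3: (17.5,10.5)→(18.5,17)  cross = 17.5·17 − 18.5·10.5 = 103.2500; (r_i+r_j)·cross = 36·103.2500 = 3717.0000
edge 4: (18.5,17)→(18.5,28.5)  cross = 18.5·28.5 − 18.5·17 = 212.7500; (r_i+r_j)·cross = 37·212.7500 = 7871.7500
edge 5: (18.5,28.5)→(17.5,32)  cross = 18.5·32 − 17.5·28.5 = 93.2500; (r_i+r_j)·cross = 36·93.2500 = 3357.0000
edge 6: (17.5,32)→(4,24.5)  cross = 17.5·24.5 − 4·32 = 300.7500; (r_i+r_j)·cross = 21.5·300.7500 = 6466.1250
edge 7: (4,24.5)→(3.5,20.5)  cross = 4·20.5 − 3.5·24.5 = -3.7500; (r_i+r_j)·cross = 7.5·-3.7500 = -28.1250
Σcross = 689.5000 → A = |Σcross|/2 = 344.7500 mm²
Σ(r_i+r_j)·cross = 22952.0000 → first moment M = |Σ|/6 = 3825.3333
R_c = M/A = 3825.3333/344.7500 = 11.0960 mm
θ = 263° = 4.590216 rad
V = θ·R_c·A = 4.590216·11.0960·344.7500 = 17559.106 mm³

Volume = 17559.106 mm³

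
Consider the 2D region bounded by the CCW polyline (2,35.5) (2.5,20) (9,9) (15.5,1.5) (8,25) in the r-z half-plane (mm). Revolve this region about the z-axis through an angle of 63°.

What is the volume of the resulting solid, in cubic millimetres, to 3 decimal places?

Profile (r,z), 5 vertices: (2,35.5) (2.5,20) (9,9) (15.5,1.5) (8,25)
edge 0: (2,35.5)→(2.5,20)  cross = 2·20 − 2.5·35.5 = -48.7500; (r_i+r_j)·cross = 4.5·-48.7500 = -219.3750
edge 1: (2.5,20)→(9,9)  cross = 2.5·9 − 9·20 = -157.5000; (r_i+r_j)·cross = 11.5·-157.5000 = -1811.2500
edge 2: (9,9)→(15.5,1.5)  cross = 9·1.5 − 15.5·9 = -126.0000; (r_i+r_j)·cross = 24.5·-126.0000 = -3087.0000
edge 3: (15.5,1.5)→(8,25)  cross = 15.5·25 − 8·1.5 = 375.5000; (r_i+r_j)·cross = 23.5·375.5000 = 8824.2500
edge 4: (8,25)→(2,35.5)  cross = 8·35.5 − 2·25 = 234.0000; (r_i+r_j)·cross = 10·234.0000 = 2340.0000
Σcross = 277.2500 → A = |Σcross|/2 = 138.6250 mm²
Σ(r_i+r_j)·cross = 6046.6250 → first moment M = |Σ|/6 = 1007.7708
R_c = M/A = 1007.7708/138.6250 = 7.2698 mm
θ = 63° = 1.099557 rad
V = θ·R_c·A = 1.099557·7.2698·138.6250 = 1108.102 mm³

Volume = 1108.102 mm³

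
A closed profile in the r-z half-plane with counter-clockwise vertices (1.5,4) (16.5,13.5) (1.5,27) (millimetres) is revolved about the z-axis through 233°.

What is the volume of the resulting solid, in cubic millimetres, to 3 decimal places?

Volume = 4559.694 mm³

Profile (r,z), 3 vertices: (1.5,4) (16.5,13.5) (1.5,27)
edge 0: (1.5,4)→(16.5,13.5)  cross = 1.5·13.5 − 16.5·4 = -45.7500; (r_i+r_j)·cross = 18·-45.7500 = -823.5000
edge 1: (16.5,13.5)→(1.5,27)  cross = 16.5·27 − 1.5·13.5 = 425.2500; (r_i+r_j)·cross = 18·425.2500 = 7654.5000
edge 2: (1.5,27)→(1.5,4)  cross = 1.5·4 − 1.5·27 = -34.5000; (r_i+r_j)·cross = 3·-34.5000 = -103.5000
Σcross = 345.0000 → A = |Σcross|/2 = 172.5000 mm²
Σ(r_i+r_j)·cross = 6727.5000 → first moment M = |Σ|/6 = 1121.2500
R_c = M/A = 1121.2500/172.5000 = 6.5000 mm
θ = 233° = 4.066617 rad
V = θ·R_c·A = 4.066617·6.5000·172.5000 = 4559.694 mm³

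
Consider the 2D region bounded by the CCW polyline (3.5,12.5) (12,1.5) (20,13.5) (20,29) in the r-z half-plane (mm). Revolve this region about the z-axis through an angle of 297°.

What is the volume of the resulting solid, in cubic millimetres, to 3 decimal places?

Volume = 15438.680 mm³

Profile (r,z), 4 vertices: (3.5,12.5) (12,1.5) (20,13.5) (20,29)
edge 0: (3.5,12.5)→(12,1.5)  cross = 3.5·1.5 − 12·12.5 = -144.7500; (r_i+r_j)·cross = 15.5·-144.7500 = -2243.6250
edge 1: (12,1.5)→(20,13.5)  cross = 12·13.5 − 20·1.5 = 132.0000; (r_i+r_j)·cross = 32·132.0000 = 4224.0000
edge 2: (20,13.5)→(20,29)  cross = 20·29 − 20·13.5 = 310.0000; (r_i+r_j)·cross = 40·310.0000 = 12400.0000
edge 3: (20,29)→(3.5,12.5)  cross = 20·12.5 − 3.5·29 = 148.5000; (r_i+r_j)·cross = 23.5·148.5000 = 3489.7500
Σcross = 445.7500 → A = |Σcross|/2 = 222.8750 mm²
Σ(r_i+r_j)·cross = 17870.1250 → first moment M = |Σ|/6 = 2978.3542
R_c = M/A = 2978.3542/222.8750 = 13.3633 mm
θ = 297° = 5.183628 rad
V = θ·R_c·A = 5.183628·13.3633·222.8750 = 15438.680 mm³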